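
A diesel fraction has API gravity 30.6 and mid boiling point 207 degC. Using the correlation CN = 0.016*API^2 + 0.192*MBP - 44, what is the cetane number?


CN = 0.016 * 30.6^2 + 0.192 * 207 - 44
CN = 14.98176 + 39.744 - 44 = 10.72576

10.72576


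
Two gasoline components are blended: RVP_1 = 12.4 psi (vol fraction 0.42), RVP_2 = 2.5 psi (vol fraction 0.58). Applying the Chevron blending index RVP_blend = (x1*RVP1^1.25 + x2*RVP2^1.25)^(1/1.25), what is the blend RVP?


Chevron index: RVP_blend = (sum xi*RVPi^1.25)^(1/1.25)
RVP^1.25 terms: 0.42 * 12.4^1.25 + 0.58 * 2.5^1.25 = 11.5962
RVP_blend = 11.5962^(1/1.25) = 7.103

7.103 psi


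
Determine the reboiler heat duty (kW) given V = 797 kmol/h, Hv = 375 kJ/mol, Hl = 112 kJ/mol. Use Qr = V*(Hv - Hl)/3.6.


Qr = 797 * (375 - 112) / 3.6 = 797 * 263 / 3.6 = 58230

58230 kW


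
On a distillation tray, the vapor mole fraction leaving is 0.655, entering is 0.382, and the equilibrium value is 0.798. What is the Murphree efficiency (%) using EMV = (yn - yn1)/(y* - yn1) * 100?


Murphree vapor efficiency: EMV = (y_n - y_(n-1)) / (y*_n - y_(n-1)) * 100
EMV = (0.655 - 0.382) / (0.798 - 0.382) * 100 = 0.273 / 0.416 * 100 = 65.62

65.62 %


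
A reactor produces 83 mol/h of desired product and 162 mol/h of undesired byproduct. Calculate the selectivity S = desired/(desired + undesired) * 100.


Selectivity = desired / (desired + undesired) * 100
Total products = 83 + 162 = 245 mol/h
S = 83 / 245 * 100
= 0.3388 * 100
= 33.88 %

33.88 %


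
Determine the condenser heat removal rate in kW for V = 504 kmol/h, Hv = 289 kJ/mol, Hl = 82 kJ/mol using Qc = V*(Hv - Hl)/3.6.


Qc = 504 * (289 - 82) / 3.6 = 504 * 207 / 3.6 = 28980

28980 kW


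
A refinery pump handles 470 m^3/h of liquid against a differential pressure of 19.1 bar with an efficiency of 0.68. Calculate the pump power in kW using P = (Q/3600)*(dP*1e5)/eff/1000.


Q = 470 / 3600 = 0.130556 m^3/s
P = 0.130556 * (19.1 * 1e5) / 0.68 / 1000 = 366.7

366.7 kW


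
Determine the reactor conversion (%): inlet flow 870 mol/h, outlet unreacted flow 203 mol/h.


X = (F_in - F_out) / F_in * 100
Moles reacted = 870 - 203 = 667
X = 667 / 870 * 100
= 0.7667 * 100
= 76.67 %

76.67 %


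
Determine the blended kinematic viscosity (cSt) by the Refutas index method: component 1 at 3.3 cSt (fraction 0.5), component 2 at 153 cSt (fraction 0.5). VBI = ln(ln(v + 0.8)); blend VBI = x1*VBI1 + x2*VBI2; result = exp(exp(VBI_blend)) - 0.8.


Refutas method: VBN_i = 14.534*ln(ln(visc_i + 0.8)) + 10.975, blended linearly by mass fraction; since VBN is linear in VBI_i = ln(ln(visc_i + 0.8)) and the fractions sum to 1, blend VBI directly: visc = exp(exp(VBI_blend)) - 0.8
VBI_1 = ln(ln(3.3 + 0.8)) = 0.344289
VBI_2 = ln(ln(153 + 0.8)) = 1.61654
VBI_blend = 0.5 * 0.344289 + 0.5 * 1.61654 = 0.980415
visc_blend = exp(exp(0.980415)) - 0.8 = 13.58

13.58 cSt


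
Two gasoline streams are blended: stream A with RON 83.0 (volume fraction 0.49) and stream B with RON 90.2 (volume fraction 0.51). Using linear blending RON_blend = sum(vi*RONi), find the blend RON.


Linear blending: RON_blend = sum(vi * RONi)
Contribution 1: 0.49 * 83.0 = 40.67
Contribution 2: 0.51 * 90.2 = 46.002
RON_blend = 40.67 + 46.002 = 86.672

86.672


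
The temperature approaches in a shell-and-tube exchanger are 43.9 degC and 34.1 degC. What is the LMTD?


LMTD = (dT1 - dT2) / ln(dT1/dT2)
= (43.9 - 34.1) / ln(43.9 / 34.1) = 9.8 / 0.252617 = 38.79

38.79 degC


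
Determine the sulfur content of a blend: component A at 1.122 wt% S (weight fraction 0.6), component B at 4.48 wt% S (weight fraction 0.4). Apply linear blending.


Linear sulfur blending: S_blend = x1*S1 + x2*S2
Contribution 1: 0.6 * 1.122 = 0.6732 wt%
Contribution 2: 0.4 * 4.48 = 1.792 wt%
S_blend = 0.6732 + 1.792 = 2.4652

2.4652 wt%


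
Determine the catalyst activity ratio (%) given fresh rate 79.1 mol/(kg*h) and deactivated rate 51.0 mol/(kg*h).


Activity (%) = (rate_used / rate_fresh) * 100
rate_used = 51.0, rate_fresh = 79.1
= (51.0 / 79.1) * 100
= 0.6448 * 100 = 64.48

64.48 %


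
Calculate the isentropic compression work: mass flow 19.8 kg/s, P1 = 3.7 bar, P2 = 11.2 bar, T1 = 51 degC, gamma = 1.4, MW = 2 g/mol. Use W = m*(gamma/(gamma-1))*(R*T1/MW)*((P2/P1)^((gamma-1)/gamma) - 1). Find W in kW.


Isentropic work: W = m*(gamma/(gamma-1))*(R*T1/MW)*((P2/P1)^((gamma-1)/gamma) - 1)
T1 = 51 + 273.15 = 324.15 K
Pressure ratio = 11.2 / 3.7 = 3.02703
Exponent = (1.4 - 1)/1.4 = 0.285714
(P2/P1)^exp - 1 = 3.02703^0.285714 - 1 = 0.37225
W = 19.8 * 1.4 / 0.4 * 8.314 * 324.15 / 2 * 0.37225 = 34760

34760 kW


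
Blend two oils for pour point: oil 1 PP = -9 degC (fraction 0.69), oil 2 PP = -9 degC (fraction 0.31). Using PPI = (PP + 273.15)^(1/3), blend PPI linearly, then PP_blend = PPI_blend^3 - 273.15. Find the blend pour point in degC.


PPI_1 = (-9 + 273.15)^(1/3) = 6.416283
PPI_2 = (-9 + 273.15)^(1/3) = 6.416283
PPI_blend = 0.69 * 6.416283 + 0.31 * 6.416283 = 6.416283
PP_blend = 6.416283^3 - 273.15 = 264.1499 - 273.15 = -9

-9 degC


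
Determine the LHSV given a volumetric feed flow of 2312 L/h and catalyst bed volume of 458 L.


LHSV = volumetric feed rate / catalyst volume
= 2312 L/h / 458 L
= 5.048 h^-1

5.048 h^-1


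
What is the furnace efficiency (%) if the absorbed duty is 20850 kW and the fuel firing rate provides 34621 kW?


Furnace efficiency = Q_absorbed / Q_fuel * 100
= 20850 / 34621 * 100 = 60.22

60.22 %


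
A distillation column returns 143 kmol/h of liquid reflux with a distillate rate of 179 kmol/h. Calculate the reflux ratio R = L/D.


Reflux ratio definition: R = L / D (liquid returned / distillate withdrawn)
L = 143 kmol/h, D = 179 kmol/h
R = 143 / 179 = 0.7989

0.7989


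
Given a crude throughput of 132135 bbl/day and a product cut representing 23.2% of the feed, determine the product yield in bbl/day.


Crude throughput = 132135 bbl/day
Fraction yield = 23.2%
yield = throughput * fraction / 100
yield = 132135 * 23.2 / 100 = 30655.32

30655.32 bbl/day


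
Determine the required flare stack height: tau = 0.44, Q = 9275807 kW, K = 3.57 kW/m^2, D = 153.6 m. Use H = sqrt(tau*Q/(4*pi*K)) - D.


tau*Q/(4*pi*K) = 0.44 * 9275807 / (4 * pi * 3.57) = 90975.9
sqrt(90975.9) = 301.622
H = 301.622 - 153.6 = 148.0

148.0 m


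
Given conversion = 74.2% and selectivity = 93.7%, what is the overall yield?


Overall yield = conversion (%) * selectivity (%) / 100
Conversion = 74.2%, Selectivity = 93.7%
Y = 74.2 * 93.7 / 100
= 69.5254 %

69.5254 %


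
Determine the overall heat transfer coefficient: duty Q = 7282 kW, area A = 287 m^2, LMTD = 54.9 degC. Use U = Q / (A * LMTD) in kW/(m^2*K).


From Q = U*A*LMTD, U = Q / (A * LMTD)
U = 7282 / (287 * 54.9) = 7282 / 15756.3 = 0.4622

0.4622 kW/(m^2*K)


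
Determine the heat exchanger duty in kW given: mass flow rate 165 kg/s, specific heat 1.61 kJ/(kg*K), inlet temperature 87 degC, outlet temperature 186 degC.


Q = m_dot * cp * delta_T
delta_T = 186 - 87 = 99 K
Q = 165 * 1.61 * 99
= 265.65 * 99
= 26299.35 kW

26299.35 kW


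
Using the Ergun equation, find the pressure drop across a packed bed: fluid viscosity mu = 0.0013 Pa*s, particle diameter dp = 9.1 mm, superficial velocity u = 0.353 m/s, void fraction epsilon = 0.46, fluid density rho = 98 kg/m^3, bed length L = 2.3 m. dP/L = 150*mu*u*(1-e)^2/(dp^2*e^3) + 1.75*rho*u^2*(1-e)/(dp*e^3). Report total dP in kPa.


dp = 9.1 mm = 0.0091 m
Viscous term = 150*0.0013*0.353*(1-0.46)^2 / (0.0091^2*0.46^3) = 2490.24
Inertial term = 1.75*98*0.353^2*(1-0.46) / (0.0091*0.46^3) = 13028.4
dP/L = 2490.24 + 13028.4 = 15518.6 Pa/m
dP = 15518.6 * 2.3 / 1000 = 35.69 kPa

35.69 kPa


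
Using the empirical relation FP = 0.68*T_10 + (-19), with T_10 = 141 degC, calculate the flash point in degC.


FP = 0.68 * 141 + (-19) = 76.88

76.88 degC


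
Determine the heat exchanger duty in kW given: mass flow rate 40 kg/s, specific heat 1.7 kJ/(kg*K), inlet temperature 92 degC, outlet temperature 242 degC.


Q = m_dot * cp * delta_T
delta_T = 242 - 92 = 150 K
Q = 40 * 1.7 * 150
= 68 * 150
= 10200 kW

10200 kW


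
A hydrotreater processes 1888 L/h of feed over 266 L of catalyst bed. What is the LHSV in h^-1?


LHSV = volumetric feed rate / catalyst volume
= 1888 L/h / 266 L
= 7.098 h^-1

7.098 h^-1


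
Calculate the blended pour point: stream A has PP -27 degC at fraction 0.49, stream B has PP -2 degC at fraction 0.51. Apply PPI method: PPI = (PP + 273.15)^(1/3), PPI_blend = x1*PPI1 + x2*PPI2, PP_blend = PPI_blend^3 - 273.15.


PPI_1 = (-27 + 273.15)^(1/3) = 6.2671
PPI_2 = (-2 + 273.15)^(1/3) = 6.472467
PPI_blend = 0.49 * 6.2671 + 0.51 * 6.472467 = 6.371837
PP_blend = 6.371837^3 - 273.15 = 258.6985 - 273.15 = -14.45

-14.45 degC


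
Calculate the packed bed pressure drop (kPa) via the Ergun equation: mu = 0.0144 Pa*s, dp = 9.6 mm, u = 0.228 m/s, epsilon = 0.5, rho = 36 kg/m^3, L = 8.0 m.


dp = 9.6 mm = 0.0096 m
Viscous term = 150*0.0144*0.228*(1-0.5)^2 / (0.0096^2*0.5^3) = 10687.5
Inertial term = 1.75*36*0.228^2*(1-0.5) / (0.0096*0.5^3) = 1364.58
dP/L = 10687.5 + 1364.58 = 12052.1 Pa/m
dP = 12052.1 * 8.0 / 1000 = 96.42 kPa

96.42 kPa


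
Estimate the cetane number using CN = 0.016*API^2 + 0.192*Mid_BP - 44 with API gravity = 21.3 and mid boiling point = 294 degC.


CN = 0.016 * 21.3^2 + 0.192 * 294 - 44
CN = 7.25904 + 56.448 - 44 = 19.70704

19.70704


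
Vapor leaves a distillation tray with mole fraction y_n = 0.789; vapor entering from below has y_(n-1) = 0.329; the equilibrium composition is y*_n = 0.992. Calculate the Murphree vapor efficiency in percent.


Murphree vapor efficiency: EMV = (y_n - y_(n-1)) / (y*_n - y_(n-1)) * 100
EMV = (0.789 - 0.329) / (0.992 - 0.329) * 100 = 0.46 / 0.663 * 100 = 69.38

69.38 %


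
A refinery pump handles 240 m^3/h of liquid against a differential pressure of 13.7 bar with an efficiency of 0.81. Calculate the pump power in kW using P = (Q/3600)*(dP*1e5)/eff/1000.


Q = 240 / 3600 = 0.0666667 m^3/s
P = 0.0666667 * (13.7 * 1e5) / 0.81 / 1000 = 112.8

112.8 kW


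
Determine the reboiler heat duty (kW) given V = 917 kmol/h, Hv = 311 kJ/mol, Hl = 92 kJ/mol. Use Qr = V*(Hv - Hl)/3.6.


Qr = 917 * (311 - 92) / 3.6 = 917 * 219 / 3.6 = 55780

55780 kW


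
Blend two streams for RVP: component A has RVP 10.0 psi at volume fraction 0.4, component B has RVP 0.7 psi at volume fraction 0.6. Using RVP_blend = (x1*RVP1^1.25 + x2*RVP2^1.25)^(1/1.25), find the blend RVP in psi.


Chevron index: RVP_blend = (sum xi*RVPi^1.25)^(1/1.25)
RVP^1.25 terms: 0.4 * 10.0^1.25 + 0.6 * 0.7^1.25 = 7.49729
RVP_blend = 7.49729^(1/1.25) = 5.011

5.011 psi


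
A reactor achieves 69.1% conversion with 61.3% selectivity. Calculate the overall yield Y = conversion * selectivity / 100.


Overall yield = conversion (%) * selectivity (%) / 100
Conversion = 69.1%, Selectivity = 61.3%
Y = 69.1 * 61.3 / 100
= 42.3583 %

42.3583 %


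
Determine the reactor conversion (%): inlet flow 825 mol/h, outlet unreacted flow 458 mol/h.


X = (F_in - F_out) / F_in * 100
Moles reacted = 825 - 458 = 367
X = 367 / 825 * 100
= 0.4448 * 100
= 44.48 %

44.48 %


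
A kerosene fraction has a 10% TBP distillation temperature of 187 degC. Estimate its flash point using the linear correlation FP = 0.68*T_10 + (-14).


FP = 0.68 * 187 + (-14) = 113.16

113.16 degC


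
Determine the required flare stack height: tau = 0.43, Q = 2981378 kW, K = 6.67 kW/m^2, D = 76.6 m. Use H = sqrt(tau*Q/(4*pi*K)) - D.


tau*Q/(4*pi*K) = 0.43 * 2981378 / (4 * pi * 6.67) = 15295
sqrt(15295) = 123.673
H = 123.673 - 76.6 = 47.07

47.07 m


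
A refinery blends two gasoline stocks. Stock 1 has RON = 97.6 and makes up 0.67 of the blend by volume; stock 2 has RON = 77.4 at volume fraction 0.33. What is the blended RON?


Linear blending: RON_blend = sum(vi * RONi)
Contribution 1: 0.67 * 97.6 = 65.392
Contribution 2: 0.33 * 77.4 = 25.542
RON_blend = 65.392 + 25.542 = 90.934

90.934


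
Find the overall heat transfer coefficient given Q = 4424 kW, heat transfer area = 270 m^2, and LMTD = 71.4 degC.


From Q = U*A*LMTD, U = Q / (A * LMTD)
U = 4424 / (270 * 71.4) = 4424 / 19278 = 0.2295

0.2295 kW/(m^2*K)


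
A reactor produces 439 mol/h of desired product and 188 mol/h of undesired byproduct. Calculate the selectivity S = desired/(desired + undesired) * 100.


Selectivity = desired / (desired + undesired) * 100
Total products = 439 + 188 = 627 mol/h
S = 439 / 627 * 100
= 0.7002 * 100
= 70.02 %

70.02 %


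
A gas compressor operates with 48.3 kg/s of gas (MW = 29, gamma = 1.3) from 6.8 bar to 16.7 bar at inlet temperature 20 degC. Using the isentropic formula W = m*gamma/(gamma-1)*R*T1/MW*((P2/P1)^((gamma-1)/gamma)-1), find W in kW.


Isentropic work: W = m*(gamma/(gamma-1))*(R*T1/MW)*((P2/P1)^((gamma-1)/gamma) - 1)
T1 = 20 + 273.15 = 293.15 K
Pressure ratio = 16.7 / 6.8 = 2.45588
Exponent = (1.3 - 1)/1.3 = 0.230769
(P2/P1)^exp - 1 = 2.45588^0.230769 - 1 = 0.230404
W = 48.3 * 1.3 / 0.3 * 8.314 * 293.15 / 29 * 0.230404 = 4053

4053 kW


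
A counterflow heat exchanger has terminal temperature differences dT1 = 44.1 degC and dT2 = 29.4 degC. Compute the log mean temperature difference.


LMTD = (dT1 - dT2) / ln(dT1/dT2)
= (44.1 - 29.4) / ln(44.1 / 29.4) = 14.7 / 0.405465 = 36.25

36.25 degC


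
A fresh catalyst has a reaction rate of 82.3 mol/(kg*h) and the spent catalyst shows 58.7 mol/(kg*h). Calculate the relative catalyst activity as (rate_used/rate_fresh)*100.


Activity (%) = (rate_used / rate_fresh) * 100
rate_used = 58.7, rate_fresh = 82.3
= (58.7 / 82.3) * 100
= 0.7132 * 100 = 71.32

71.32 %


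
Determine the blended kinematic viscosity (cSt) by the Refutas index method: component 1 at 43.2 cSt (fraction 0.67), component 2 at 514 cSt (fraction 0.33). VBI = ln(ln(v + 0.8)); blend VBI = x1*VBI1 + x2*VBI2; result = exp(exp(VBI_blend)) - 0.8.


Refutas method: VBN_i = 14.534*ln(ln(visc_i + 0.8)) + 10.975, blended linearly by mass fraction; since VBN is linear in VBI_i = ln(ln(visc_i + 0.8)) and the fractions sum to 1, blend VBI directly: visc = exp(exp(VBI_blend)) - 0.8
VBI_1 = ln(ln(43.2 + 0.8)) = 1.33083
VBI_2 = ln(ln(514 + 0.8)) = 1.83159
VBI_blend = 0.67 * 1.33083 + 0.33 * 1.83159 = 1.49608
visc_blend = exp(exp(1.49608)) - 0.8 = 86.05

86.05 cSt


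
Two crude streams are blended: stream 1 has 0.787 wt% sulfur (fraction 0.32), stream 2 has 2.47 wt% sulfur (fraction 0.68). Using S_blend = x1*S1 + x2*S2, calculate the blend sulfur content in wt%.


Linear sulfur blending: S_blend = x1*S1 + x2*S2
Contribution 1: 0.32 * 0.787 = 0.25184 wt%
Contribution 2: 0.68 * 2.47 = 1.6796 wt%
S_blend = 0.25184 + 1.6796 = 1.93144

1.93144 wt%


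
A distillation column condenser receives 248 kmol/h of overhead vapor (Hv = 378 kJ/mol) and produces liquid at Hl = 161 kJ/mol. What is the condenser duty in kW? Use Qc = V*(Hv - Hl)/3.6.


Qc = 248 * (378 - 161) / 3.6 = 248 * 217 / 3.6 = 14950

14950 kW


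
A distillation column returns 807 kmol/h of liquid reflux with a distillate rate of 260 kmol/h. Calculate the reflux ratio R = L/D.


Reflux ratio definition: R = L / D (liquid returned / distillate withdrawn)
L = 807 kmol/h, D = 260 kmol/h
R = 807 / 260 = 3.104

3.104


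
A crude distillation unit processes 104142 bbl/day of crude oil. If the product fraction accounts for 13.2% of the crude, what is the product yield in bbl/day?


Crude throughput = 104142 bbl/day
Fraction yield = 13.2%
yield = throughput * fraction / 100
yield = 104142 * 13.2 / 100 = 13746.744

13746.744 bbl/day


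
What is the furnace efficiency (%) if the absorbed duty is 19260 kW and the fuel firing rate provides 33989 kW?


Furnace efficiency = Q_absorbed / Q_fuel * 100
= 19260 / 33989 * 100 = 56.67

56.67 %


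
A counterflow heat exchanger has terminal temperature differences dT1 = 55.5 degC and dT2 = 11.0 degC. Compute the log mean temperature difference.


LMTD = (dT1 - dT2) / ln(dT1/dT2)
= (55.5 - 11.0) / ln(55.5 / 11.0) = 44.5 / 1.61849 = 27.49

27.49 degC


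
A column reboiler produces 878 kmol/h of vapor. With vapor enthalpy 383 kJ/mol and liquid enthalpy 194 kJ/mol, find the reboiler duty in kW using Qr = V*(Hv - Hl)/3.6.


Qr = 878 * (383 - 194) / 3.6 = 878 * 189 / 3.6 = 46100

46100 kW


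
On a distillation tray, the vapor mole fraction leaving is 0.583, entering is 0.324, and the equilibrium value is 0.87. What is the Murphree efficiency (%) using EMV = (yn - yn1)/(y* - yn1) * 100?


Murphree vapor efficiency: EMV = (y_n - y_(n-1)) / (y*_n - y_(n-1)) * 100
EMV = (0.583 - 0.324) / (0.87 - 0.324) * 100 = 0.259 / 0.546 * 100 = 47.44

47.44 %


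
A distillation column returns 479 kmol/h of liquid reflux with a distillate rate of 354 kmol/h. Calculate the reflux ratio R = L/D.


Reflux ratio definition: R = L / D (liquid returned / distillate withdrawn)
L = 479 kmol/h, D = 354 kmol/h
R = 479 / 354 = 1.353

1.353


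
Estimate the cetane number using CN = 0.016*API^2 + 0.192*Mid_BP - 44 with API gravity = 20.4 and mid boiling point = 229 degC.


CN = 0.016 * 20.4^2 + 0.192 * 229 - 44
CN = 6.65856 + 43.968 - 44 = 6.62656

6.62656


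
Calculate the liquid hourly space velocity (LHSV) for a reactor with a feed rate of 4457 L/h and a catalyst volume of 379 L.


LHSV = volumetric feed rate / catalyst volume
= 4457 L/h / 379 L
= 11.76 h^-1

11.76 h^-1


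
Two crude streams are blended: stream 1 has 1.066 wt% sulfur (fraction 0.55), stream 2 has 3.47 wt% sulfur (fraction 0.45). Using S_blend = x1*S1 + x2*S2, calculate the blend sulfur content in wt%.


Linear sulfur blending: S_blend = x1*S1 + x2*S2
Contribution 1: 0.55 * 1.066 = 0.5863 wt%
Contribution 2: 0.45 * 3.47 = 1.5615 wt%
S_blend = 0.5863 + 1.5615 = 2.1478

2.1478 wt%


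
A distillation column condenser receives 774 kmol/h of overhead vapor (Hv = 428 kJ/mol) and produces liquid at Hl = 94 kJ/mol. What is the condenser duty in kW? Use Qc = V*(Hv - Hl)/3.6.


Qc = 774 * (428 - 94) / 3.6 = 774 * 334 / 3.6 = 71810

71810 kW


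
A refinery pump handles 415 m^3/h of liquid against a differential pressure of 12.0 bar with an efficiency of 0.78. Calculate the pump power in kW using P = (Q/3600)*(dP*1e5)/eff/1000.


Q = 415 / 3600 = 0.115278 m^3/s
P = 0.115278 * (12.0 * 1e5) / 0.78 / 1000 = 177.4

177.4 kW


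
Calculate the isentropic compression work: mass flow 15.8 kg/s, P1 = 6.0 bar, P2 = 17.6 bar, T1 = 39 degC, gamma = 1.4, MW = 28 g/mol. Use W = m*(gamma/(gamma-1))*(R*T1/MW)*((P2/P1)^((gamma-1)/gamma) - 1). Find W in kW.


Isentropic work: W = m*(gamma/(gamma-1))*(R*T1/MW)*((P2/P1)^((gamma-1)/gamma) - 1)
T1 = 39 + 273.15 = 312.15 K
Pressure ratio = 17.6 / 6.0 = 2.93333
Exponent = (1.4 - 1)/1.4 = 0.285714
(P2/P1)^exp - 1 = 2.93333^0.285714 - 1 = 0.359977
W = 15.8 * 1.4 / 0.4 * 8.314 * 312.15 / 28 * 0.359977 = 1845

1845 kW


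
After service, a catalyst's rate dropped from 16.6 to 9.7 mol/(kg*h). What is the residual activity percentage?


Activity (%) = (rate_used / rate_fresh) * 100
rate_used = 9.7, rate_fresh = 16.6
= (9.7 / 16.6) * 100
= 0.5843 * 100 = 58.43

58.43 %


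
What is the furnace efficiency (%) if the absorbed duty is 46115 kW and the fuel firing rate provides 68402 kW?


Furnace efficiency = Q_absorbed / Q_fuel * 100
= 46115 / 68402 * 100 = 67.42

67.42 %


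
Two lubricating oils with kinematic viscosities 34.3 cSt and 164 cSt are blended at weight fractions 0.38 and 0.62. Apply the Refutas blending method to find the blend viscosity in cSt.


Refutas method: VBN_i = 14.534*ln(ln(visc_i + 0.8)) + 10.975, blended linearly by mass fraction; since VBN is linear in VBI_i = ln(ln(visc_i + 0.8)) and the fractions sum to 1, blend VBI directly: visc = exp(exp(VBI_blend)) - 0.8
VBI_1 = ln(ln(34.3 + 0.8)) = 1.26926
VBI_2 = ln(ln(164 + 0.8)) = 1.63017
VBI_blend = 0.38 * 1.26926 + 0.62 * 1.63017 = 1.49302
visc_blend = exp(exp(1.49302)) - 0.8 = 84.87

84.87 cSt


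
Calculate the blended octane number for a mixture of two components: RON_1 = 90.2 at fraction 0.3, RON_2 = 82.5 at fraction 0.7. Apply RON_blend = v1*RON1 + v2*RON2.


Linear blending: RON_blend = sum(vi * RONi)
Contribution 1: 0.3 * 90.2 = 27.06
Contribution 2: 0.7 * 82.5 = 57.75
RON_blend = 27.06 + 57.75 = 84.81

84.81


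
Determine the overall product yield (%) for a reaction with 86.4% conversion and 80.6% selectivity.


Overall yield = conversion (%) * selectivity (%) / 100
Conversion = 86.4%, Selectivity = 80.6%
Y = 86.4 * 80.6 / 100
= 69.6384 %

69.6384 %


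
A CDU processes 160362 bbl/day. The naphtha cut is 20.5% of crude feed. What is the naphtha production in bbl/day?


Crude throughput = 160362 bbl/day
Fraction yield = 20.5%
yield = throughput * fraction / 100
yield = 160362 * 20.5 / 100 = 32874.21

32874.21 bbl/day


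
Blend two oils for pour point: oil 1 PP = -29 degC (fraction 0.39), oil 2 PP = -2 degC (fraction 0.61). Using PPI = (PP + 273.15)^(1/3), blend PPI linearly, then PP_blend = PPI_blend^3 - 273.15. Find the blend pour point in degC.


PPI_1 = (-29 + 273.15)^(1/3) = 6.25008
PPI_2 = (-2 + 273.15)^(1/3) = 6.472467
PPI_blend = 0.39 * 6.25008 + 0.61 * 6.472467 = 6.385736
PP_blend = 6.385736^3 - 273.15 = 260.3951 - 273.15 = -12.75

-12.75 degC


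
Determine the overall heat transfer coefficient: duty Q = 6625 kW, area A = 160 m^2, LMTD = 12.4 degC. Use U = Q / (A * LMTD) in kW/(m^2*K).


From Q = U*A*LMTD, U = Q / (A * LMTD)
U = 6625 / (160 * 12.4) = 6625 / 1984 = 3.339

3.339 kW/(m^2*K)


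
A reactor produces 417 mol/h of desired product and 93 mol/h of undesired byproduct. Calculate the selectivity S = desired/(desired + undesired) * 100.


Selectivity = desired / (desired + undesired) * 100
Total products = 417 + 93 = 510 mol/h
S = 417 / 510 * 100
= 0.8176 * 100
= 81.76 %

81.76 %


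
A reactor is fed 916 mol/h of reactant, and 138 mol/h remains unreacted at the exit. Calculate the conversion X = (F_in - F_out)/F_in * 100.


X = (F_in - F_out) / F_in * 100
Moles reacted = 916 - 138 = 778
X = 778 / 916 * 100
= 0.8493 * 100
= 84.93 %

84.93 %


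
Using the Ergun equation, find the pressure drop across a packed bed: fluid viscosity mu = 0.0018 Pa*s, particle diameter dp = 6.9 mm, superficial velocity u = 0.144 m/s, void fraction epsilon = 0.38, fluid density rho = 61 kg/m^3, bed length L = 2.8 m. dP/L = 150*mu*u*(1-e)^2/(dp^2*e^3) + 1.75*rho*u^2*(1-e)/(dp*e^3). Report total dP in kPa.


dp = 6.9 mm = 0.0069 m
Viscous term = 150*0.0018*0.144*(1-0.38)^2 / (0.0069^2*0.38^3) = 5720.85
Inertial term = 1.75*61*0.144^2*(1-0.38) / (0.0069*0.38^3) = 3624.81
dP/L = 5720.85 + 3624.81 = 9345.66 Pa/m
dP = 9345.66 * 2.8 / 1000 = 26.17 kPa

26.17 kPa


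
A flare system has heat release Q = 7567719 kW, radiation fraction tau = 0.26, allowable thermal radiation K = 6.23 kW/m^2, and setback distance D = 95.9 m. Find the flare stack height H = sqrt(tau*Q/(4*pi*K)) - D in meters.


tau*Q/(4*pi*K) = 0.26 * 7567719 / (4 * pi * 6.23) = 25132.8
sqrt(25132.8) = 158.533
H = 158.533 - 95.9 = 62.63

62.63 m


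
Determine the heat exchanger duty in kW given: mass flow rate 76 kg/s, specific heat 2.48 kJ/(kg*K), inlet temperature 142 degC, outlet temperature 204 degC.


Q = m_dot * cp * delta_T
delta_T = 204 - 142 = 62 K
Q = 76 * 2.48 * 62
= 188.48 * 62
= 11685.76 kW

11685.76 kW


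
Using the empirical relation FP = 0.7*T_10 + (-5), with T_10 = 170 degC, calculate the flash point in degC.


FP = 0.7 * 170 + (-5) = 114

114 degC


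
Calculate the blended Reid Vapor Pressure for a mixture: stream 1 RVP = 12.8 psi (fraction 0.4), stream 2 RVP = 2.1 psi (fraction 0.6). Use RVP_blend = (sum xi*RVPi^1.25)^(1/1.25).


Chevron index: RVP_blend = (sum xi*RVPi^1.25)^(1/1.25)
RVP^1.25 terms: 0.4 * 12.8^1.25 + 0.6 * 2.1^1.25 = 11.2012
RVP_blend = 11.2012^(1/1.25) = 6.909

6.909 psi


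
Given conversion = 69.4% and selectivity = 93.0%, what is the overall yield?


Overall yield = conversion (%) * selectivity (%) / 100
Conversion = 69.4%, Selectivity = 93.0%
Y = 69.4 * 93.0 / 100
= 64.542 %

64.542 %


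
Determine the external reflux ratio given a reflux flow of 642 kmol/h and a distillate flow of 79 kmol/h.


Reflux ratio definition: R = L / D (liquid returned / distillate withdrawn)
L = 642 kmol/h, D = 79 kmol/h
R = 642 / 79 = 8.127

8.127


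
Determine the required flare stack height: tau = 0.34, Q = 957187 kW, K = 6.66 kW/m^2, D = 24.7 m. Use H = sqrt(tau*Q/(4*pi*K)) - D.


tau*Q/(4*pi*K) = 0.34 * 957187 / (4 * pi * 6.66) = 3888.59
sqrt(3888.59) = 62.3586
H = 62.3586 - 24.7 = 37.66

37.66 m


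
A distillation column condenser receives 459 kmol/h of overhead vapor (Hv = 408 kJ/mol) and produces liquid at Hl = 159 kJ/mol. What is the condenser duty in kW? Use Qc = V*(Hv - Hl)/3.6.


Qc = 459 * (408 - 159) / 3.6 = 459 * 249 / 3.6 = 31750

31750 kW


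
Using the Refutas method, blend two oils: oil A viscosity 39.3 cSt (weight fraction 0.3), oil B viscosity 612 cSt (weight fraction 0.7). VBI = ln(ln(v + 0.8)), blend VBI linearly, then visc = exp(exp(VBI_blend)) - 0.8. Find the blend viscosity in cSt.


Refutas method: VBN_i = 14.534*ln(ln(visc_i + 0.8)) + 10.975, blended linearly by mass fraction; since VBN is linear in VBI_i = ln(ln(visc_i + 0.8)) and the fractions sum to 1, blend VBI directly: visc = exp(exp(VBI_blend)) - 0.8
VBI_1 = ln(ln(39.3 + 0.8)) = 1.306
VBI_2 = ln(ln(612 + 0.8)) = 1.85911
VBI_blend = 0.3 * 1.306 + 0.7 * 1.85911 = 1.69318
visc_blend = exp(exp(1.69318)) - 0.8 = 228.9

228.9 cSt


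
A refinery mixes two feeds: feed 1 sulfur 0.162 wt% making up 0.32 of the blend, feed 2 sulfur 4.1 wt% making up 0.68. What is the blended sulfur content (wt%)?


Linear sulfur blending: S_blend = x1*S1 + x2*S2
Contribution 1: 0.32 * 0.162 = 0.05184 wt%
Contribution 2: 0.68 * 4.1 = 2.788 wt%
S_blend = 0.05184 + 2.788 = 2.83984

2.83984 wt%


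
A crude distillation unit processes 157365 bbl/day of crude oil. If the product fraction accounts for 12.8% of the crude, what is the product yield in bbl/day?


Crude throughput = 157365 bbl/day
Fraction yield = 12.8%
yield = throughput * fraction / 100
yield = 157365 * 12.8 / 100 = 20142.72

20142.72 bbl/day


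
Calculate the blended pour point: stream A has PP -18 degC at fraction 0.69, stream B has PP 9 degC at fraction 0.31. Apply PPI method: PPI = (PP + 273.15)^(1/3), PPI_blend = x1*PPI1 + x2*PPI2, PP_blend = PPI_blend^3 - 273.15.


PPI_1 = (-18 + 273.15)^(1/3) = 6.342569
PPI_2 = (9 + 273.15)^(1/3) = 6.558835
PPI_blend = 0.69 * 6.342569 + 0.31 * 6.558835 = 6.409611
PP_blend = 6.409611^3 - 273.15 = 263.3268 - 273.15 = -9.82

-9.82 degC


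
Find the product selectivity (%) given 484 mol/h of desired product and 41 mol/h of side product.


Selectivity = desired / (desired + undesired) * 100
Total products = 484 + 41 = 525 mol/h
S = 484 / 525 * 100
= 0.9219 * 100
= 92.19 %

92.19 %


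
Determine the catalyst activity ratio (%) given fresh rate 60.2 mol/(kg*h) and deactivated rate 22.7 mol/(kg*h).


Activity (%) = (rate_used / rate_fresh) * 100
rate_used = 22.7, rate_fresh = 60.2
= (22.7 / 60.2) * 100
= 0.3771 * 100 = 37.71

37.71 %


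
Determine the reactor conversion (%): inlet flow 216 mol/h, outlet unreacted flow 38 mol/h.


X = (F_in - F_out) / F_in * 100
Moles reacted = 216 - 38 = 178
X = 178 / 216 * 100
= 0.8241 * 100
= 82.41 %

82.41 %


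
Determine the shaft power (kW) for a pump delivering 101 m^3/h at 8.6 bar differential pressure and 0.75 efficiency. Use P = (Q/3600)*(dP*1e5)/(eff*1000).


Q = 101 / 3600 = 0.0280556 m^3/s
P = 0.0280556 * (8.6 * 1e5) / 0.75 / 1000 = 32.17

32.17 kW


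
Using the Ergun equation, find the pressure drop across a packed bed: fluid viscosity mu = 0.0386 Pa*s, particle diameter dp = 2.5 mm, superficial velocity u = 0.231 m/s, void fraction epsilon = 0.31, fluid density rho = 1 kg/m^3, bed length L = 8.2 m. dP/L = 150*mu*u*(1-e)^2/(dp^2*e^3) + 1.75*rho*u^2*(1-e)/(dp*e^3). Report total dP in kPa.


dp = 2.5 mm = 0.0025 m
Viscous term = 150*0.0386*0.231*(1-0.31)^2 / (0.0025^2*0.31^3) = 3419980
Inertial term = 1.75*1*0.231^2*(1-0.31) / (0.0025*0.31^3) = 865.139
dP/L = 3419980 + 865.139 = 3420850 Pa/m
dP = 3420850 * 8.2 / 1000 = 28050 kPa

28050 kPa


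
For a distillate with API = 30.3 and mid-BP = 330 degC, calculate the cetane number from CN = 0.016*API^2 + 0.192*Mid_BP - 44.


CN = 0.016 * 30.3^2 + 0.192 * 330 - 44
CN = 14.68944 + 63.36 - 44 = 34.04944

34.04944


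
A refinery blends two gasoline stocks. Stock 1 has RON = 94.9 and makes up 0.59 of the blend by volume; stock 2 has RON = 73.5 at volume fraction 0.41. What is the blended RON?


Linear blending: RON_blend = sum(vi * RONi)
Contribution 1: 0.59 * 94.9 = 55.991
Contribution 2: 0.41 * 73.5 = 30.135
RON_blend = 55.991 + 30.135 = 86.126

86.126


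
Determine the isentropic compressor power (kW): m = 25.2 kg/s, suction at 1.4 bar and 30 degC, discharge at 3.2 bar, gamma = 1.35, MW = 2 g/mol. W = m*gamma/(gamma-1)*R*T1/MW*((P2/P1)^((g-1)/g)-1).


Isentropic work: W = m*(gamma/(gamma-1))*(R*T1/MW)*((P2/P1)^((gamma-1)/gamma) - 1)
T1 = 30 + 273.15 = 303.15 K
Pressure ratio = 3.2 / 1.4 = 2.28571
Exponent = (1.35 - 1)/1.35 = 0.259259
(P2/P1)^exp - 1 = 2.28571^0.259259 - 1 = 0.239023
W = 25.2 * 1.35 / 0.35 * 8.314 * 303.15 / 2 * 0.239023 = 29280

29280 kW


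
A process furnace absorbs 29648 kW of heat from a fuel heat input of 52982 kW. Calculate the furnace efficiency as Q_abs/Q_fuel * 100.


Furnace efficiency = Q_absorbed / Q_fuel * 100
= 29648 / 52982 * 100 = 55.96

55.96 %


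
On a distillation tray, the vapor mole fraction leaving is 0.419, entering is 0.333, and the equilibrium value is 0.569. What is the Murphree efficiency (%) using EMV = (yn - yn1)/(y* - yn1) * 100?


Murphree vapor efficiency: EMV = (y_n - y_(n-1)) / (y*_n - y_(n-1)) * 100
EMV = (0.419 - 0.333) / (0.569 - 0.333) * 100 = 0.086 / 0.236 * 100 = 36.44

36.44 %


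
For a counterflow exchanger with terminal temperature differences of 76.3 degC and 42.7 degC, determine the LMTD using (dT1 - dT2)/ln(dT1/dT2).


LMTD = (dT1 - dT2) / ln(dT1/dT2)
= (76.3 - 42.7) / ln(76.3 / 42.7) = 33.6 / 0.580474 = 57.88

57.88 degC


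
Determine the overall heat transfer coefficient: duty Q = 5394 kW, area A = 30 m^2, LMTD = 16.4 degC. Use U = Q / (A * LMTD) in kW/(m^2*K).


From Q = U*A*LMTD, U = Q / (A * LMTD)
U = 5394 / (30 * 16.4) = 5394 / 492 = 10.96

10.96 kW/(m^2*K)


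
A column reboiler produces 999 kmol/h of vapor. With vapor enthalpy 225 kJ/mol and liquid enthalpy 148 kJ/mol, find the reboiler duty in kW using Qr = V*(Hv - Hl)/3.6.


Qr = 999 * (225 - 148) / 3.6 = 999 * 77 / 3.6 = 21370

21370 kW


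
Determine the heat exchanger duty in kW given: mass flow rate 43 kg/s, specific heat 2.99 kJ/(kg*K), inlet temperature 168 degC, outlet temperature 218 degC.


Q = m_dot * cp * delta_T
delta_T = 218 - 168 = 50 K
Q = 43 * 2.99 * 50
= 128.57 * 50
= 6428.5 kW

6428.5 kW


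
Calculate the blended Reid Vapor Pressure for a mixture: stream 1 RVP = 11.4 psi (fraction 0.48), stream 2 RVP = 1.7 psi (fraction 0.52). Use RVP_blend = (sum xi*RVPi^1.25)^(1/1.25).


Chevron index: RVP_blend = (sum xi*RVPi^1.25)^(1/1.25)
RVP^1.25 terms: 0.48 * 11.4^1.25 + 0.52 * 1.7^1.25 = 11.0642
RVP_blend = 11.0642^(1/1.25) = 6.841

6.841 psi


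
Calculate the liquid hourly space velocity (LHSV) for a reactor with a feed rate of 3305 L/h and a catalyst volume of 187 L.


LHSV = volumetric feed rate / catalyst volume
= 3305 L/h / 187 L
= 17.67 h^-1

17.67 h^-1


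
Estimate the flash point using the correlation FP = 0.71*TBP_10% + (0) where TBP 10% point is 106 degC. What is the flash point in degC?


FP = 0.71 * 106 + (0) = 75.26

75.26 degC


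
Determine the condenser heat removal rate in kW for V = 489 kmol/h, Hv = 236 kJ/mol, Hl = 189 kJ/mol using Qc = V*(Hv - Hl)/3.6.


Qc = 489 * (236 - 189) / 3.6 = 489 * 47 / 3.6 = 6384

6384 kW


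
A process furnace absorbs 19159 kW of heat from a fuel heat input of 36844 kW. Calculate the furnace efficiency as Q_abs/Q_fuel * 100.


Furnace efficiency = Q_absorbed / Q_fuel * 100
= 19159 / 36844 * 100 = 52.00

52.00 %


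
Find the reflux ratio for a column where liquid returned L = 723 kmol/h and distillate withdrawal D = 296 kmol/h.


Reflux ratio definition: R = L / D (liquid returned / distillate withdrawn)
L = 723 kmol/h, D = 296 kmol/h
R = 723 / 296 = 2.443

2.443


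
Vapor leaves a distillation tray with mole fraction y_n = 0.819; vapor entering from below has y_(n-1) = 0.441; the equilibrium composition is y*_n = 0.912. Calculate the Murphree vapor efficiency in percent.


Murphree vapor efficiency: EMV = (y_n - y_(n-1)) / (y*_n - y_(n-1)) * 100
EMV = (0.819 - 0.441) / (0.912 - 0.441) * 100 = 0.378 / 0.471 * 100 = 80.25

80.25 %


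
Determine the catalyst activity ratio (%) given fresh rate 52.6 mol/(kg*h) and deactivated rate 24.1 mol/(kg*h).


Activity (%) = (rate_used / rate_fresh) * 100
rate_used = 24.1, rate_fresh = 52.6
= (24.1 / 52.6) * 100
= 0.4582 * 100 = 45.82

45.82 %


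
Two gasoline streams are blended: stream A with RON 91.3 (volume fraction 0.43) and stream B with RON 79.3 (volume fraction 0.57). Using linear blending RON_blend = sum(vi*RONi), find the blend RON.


Linear blending: RON_blend = sum(vi * RONi)
Contribution 1: 0.43 * 91.3 = 39.259
Contribution 2: 0.57 * 79.3 = 45.201
RON_blend = 39.259 + 45.201 = 84.46

84.46


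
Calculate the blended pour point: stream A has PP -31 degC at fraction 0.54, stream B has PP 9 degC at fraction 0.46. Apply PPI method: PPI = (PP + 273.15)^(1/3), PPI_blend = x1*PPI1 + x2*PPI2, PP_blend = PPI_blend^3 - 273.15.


PPI_1 = (-31 + 273.15)^(1/3) = 6.232967
PPI_2 = (9 + 273.15)^(1/3) = 6.558835
PPI_blend = 0.54 * 6.232967 + 0.46 * 6.558835 = 6.382866
PP_blend = 6.382866^3 - 273.15 = 260.0442 - 273.15 = -13.11

-13.11 degC


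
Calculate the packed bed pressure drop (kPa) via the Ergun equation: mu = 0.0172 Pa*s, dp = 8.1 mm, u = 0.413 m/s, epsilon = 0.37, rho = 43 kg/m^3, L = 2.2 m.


dp = 8.1 mm = 0.0081 m
Viscous term = 150*0.0172*0.413*(1-0.37)^2 / (0.0081^2*0.37^3) = 127255
Inertial term = 1.75*43*0.413^2*(1-0.37) / (0.0081*0.37^3) = 19708.7
dP/L = 127255 + 19708.7 = 146964 Pa/m
dP = 146964 * 2.2 / 1000 = 323.3 kPa

323.3 kPa


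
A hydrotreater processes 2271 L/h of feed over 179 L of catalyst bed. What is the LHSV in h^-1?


LHSV = volumetric feed rate / catalyst volume
= 2271 L/h / 179 L
= 12.69 h^-1

12.69 h^-1


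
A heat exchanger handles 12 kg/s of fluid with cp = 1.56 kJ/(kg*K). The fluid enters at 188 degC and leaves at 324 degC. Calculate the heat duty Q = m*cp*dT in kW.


Q = m_dot * cp * delta_T
delta_T = 324 - 188 = 136 K
Q = 12 * 1.56 * 136
= 18.72 * 136
= 2545.92 kW

2545.92 kW


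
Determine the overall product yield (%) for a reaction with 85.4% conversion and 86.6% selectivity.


Overall yield = conversion (%) * selectivity (%) / 100
Conversion = 85.4%, Selectivity = 86.6%
Y = 85.4 * 86.6 / 100
= 73.9564 %

73.9564 %


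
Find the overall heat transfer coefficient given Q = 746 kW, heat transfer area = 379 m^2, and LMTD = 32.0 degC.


From Q = U*A*LMTD, U = Q / (A * LMTD)
U = 746 / (379 * 32.0) = 746 / 12128 = 0.06151

0.06151 kW/(m^2*K)


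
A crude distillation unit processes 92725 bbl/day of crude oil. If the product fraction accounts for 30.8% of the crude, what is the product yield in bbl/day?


Crude throughput = 92725 bbl/day
Fraction yield = 30.8%
yield = throughput * fraction / 100
yield = 92725 * 30.8 / 100 = 28559.3

28559.3 bbl/day


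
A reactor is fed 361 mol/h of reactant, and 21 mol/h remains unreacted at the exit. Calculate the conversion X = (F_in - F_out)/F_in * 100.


X = (F_in - F_out) / F_in * 100
Moles reacted = 361 - 21 = 340
X = 340 / 361 * 100
= 0.9418 * 100
= 94.18 %

94.18 %


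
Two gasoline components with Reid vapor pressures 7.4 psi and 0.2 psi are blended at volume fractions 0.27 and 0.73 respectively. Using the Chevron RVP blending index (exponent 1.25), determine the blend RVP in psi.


Chevron index: RVP_blend = (sum xi*RVPi^1.25)^(1/1.25)
RVP^1.25 terms: 0.27 * 7.4^1.25 + 0.73 * 0.2^1.25 = 3.393
RVP_blend = 3.393^(1/1.25) = 2.657

2.657 psi


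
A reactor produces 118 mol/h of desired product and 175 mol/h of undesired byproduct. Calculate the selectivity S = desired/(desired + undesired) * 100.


Selectivity = desired / (desired + undesired) * 100
Total products = 118 + 175 = 293 mol/h
S = 118 / 293 * 100
= 0.4027 * 100
= 40.27 %

40.27 %


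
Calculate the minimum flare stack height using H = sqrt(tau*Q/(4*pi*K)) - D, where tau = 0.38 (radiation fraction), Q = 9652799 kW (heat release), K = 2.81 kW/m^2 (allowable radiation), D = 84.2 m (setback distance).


tau*Q/(4*pi*K) = 0.38 * 9652799 / (4 * pi * 2.81) = 103877
sqrt(103877) = 322.3
H = 322.3 - 84.2 = 238.1

238.1 m


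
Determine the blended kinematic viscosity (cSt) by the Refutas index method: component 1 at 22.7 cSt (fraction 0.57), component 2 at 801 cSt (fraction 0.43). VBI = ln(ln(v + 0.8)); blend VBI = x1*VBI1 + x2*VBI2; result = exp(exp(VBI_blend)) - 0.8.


Refutas method: VBN_i = 14.534*ln(ln(visc_i + 0.8)) + 10.975, blended linearly by mass fraction; since VBN is linear in VBI_i = ln(ln(visc_i + 0.8)) and the fractions sum to 1, blend VBI directly: visc = exp(exp(VBI_blend)) - 0.8
VBI_1 = ln(ln(22.7 + 0.8)) = 1.14962
VBI_2 = ln(ln(801 + 0.8)) = 1.90014
VBI_blend = 0.57 * 1.14962 + 0.43 * 1.90014 = 1.47234
visc_blend = exp(exp(1.47234)) - 0.8 = 77.41

77.41 cSt


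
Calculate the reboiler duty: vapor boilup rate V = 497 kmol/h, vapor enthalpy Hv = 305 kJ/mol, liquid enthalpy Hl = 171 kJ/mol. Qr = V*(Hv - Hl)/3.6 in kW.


Qr = 497 * (305 - 171) / 3.6 = 497 * 134 / 3.6 = 18500

18500 kW


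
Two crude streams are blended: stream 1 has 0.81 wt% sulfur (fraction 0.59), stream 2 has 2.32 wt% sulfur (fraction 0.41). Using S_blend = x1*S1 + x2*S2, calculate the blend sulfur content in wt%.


Linear sulfur blending: S_blend = x1*S1 + x2*S2
Contribution 1: 0.59 * 0.81 = 0.4779 wt%
Contribution 2: 0.41 * 2.32 = 0.9512 wt%
S_blend = 0.4779 + 0.9512 = 1.4291

1.4291 wt%


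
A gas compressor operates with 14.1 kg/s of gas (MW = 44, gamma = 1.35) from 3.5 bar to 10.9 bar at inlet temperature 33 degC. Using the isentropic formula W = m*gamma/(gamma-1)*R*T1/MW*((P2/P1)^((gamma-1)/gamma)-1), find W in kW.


Isentropic work: W = m*(gamma/(gamma-1))*(R*T1/MW)*((P2/P1)^((gamma-1)/gamma) - 1)
T1 = 33 + 273.15 = 306.15 K
Pressure ratio = 10.9 / 3.5 = 3.11429
Exponent = (1.35 - 1)/1.35 = 0.259259
(P2/P1)^exp - 1 = 3.11429^0.259259 - 1 = 0.34248
W = 14.1 * 1.35 / 0.35 * 8.314 * 306.15 / 44 * 0.34248 = 1077

1077 kW


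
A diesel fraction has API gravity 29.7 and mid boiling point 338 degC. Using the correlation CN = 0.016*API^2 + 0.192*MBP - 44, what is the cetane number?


CN = 0.016 * 29.7^2 + 0.192 * 338 - 44
CN = 14.11344 + 64.896 - 44 = 35.00944

35.00944


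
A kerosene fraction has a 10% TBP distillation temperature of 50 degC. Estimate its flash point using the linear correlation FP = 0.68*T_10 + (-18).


FP = 0.68 * 50 + (-18) = 16

16 degC


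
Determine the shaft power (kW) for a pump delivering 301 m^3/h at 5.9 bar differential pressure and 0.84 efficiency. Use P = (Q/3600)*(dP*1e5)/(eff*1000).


Q = 301 / 3600 = 0.0836111 m^3/s
P = 0.0836111 * (5.9 * 1e5) / 0.84 / 1000 = 58.73

58.73 kW


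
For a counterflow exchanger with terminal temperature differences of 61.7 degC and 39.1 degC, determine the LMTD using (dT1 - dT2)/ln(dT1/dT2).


LMTD = (dT1 - dT2) / ln(dT1/dT2)
= (61.7 - 39.1) / ln(61.7 / 39.1) = 22.6 / 0.456161 = 49.54

49.54 degC


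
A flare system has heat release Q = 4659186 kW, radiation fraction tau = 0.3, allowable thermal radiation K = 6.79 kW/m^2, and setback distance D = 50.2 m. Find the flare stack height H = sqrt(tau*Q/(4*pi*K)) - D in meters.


tau*Q/(4*pi*K) = 0.3 * 4659186 / (4 * pi * 6.79) = 16381.4
sqrt(16381.4) = 127.99
H = 127.99 - 50.2 = 77.79

77.79 m
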